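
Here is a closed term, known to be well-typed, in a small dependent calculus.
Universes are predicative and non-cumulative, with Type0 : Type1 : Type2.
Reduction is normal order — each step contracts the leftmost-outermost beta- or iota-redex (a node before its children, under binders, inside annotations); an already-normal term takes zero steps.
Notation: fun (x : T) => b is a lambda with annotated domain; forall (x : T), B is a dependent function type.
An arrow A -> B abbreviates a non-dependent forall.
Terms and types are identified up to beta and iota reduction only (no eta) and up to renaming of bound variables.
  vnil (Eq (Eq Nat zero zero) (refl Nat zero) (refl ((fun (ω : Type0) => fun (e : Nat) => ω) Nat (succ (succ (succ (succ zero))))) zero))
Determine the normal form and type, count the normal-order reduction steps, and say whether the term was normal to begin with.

resulting normal form:
  vnil (Eq (Eq Nat zero zero) (refl Nat zero) (refl Nat zero))
inferred type:
  Vec (Eq (Eq Nat zero zero) (refl Nat zero) (refl Nat zero)) zero
steps to reach normal form (normal order): 2
started in normal form: no
first redex: a beta-redex


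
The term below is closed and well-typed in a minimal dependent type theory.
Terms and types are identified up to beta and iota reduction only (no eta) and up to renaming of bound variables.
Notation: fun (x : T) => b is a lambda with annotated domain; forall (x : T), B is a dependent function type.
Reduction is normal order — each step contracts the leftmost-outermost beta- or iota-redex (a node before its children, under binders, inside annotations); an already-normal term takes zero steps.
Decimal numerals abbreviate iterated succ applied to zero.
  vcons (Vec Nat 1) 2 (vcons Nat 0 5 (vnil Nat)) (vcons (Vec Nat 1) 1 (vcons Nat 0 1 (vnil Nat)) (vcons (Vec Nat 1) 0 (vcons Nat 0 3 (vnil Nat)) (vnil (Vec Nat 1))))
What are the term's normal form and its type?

reduced normal form:
  vcons (Vec Nat 1) 2 (vcons Nat 0 5 (vnil Nat)) (vcons (Vec Nat 1) 1 (vcons Nat 0 1 (vnil Nat)) (vcons (Vec Nat 1) 0 (vcons Nat 0 3 (vnil Nat)) (vnil (Vec Nat 1))))
type:
  Vec (Vec Nat 1) 3
observation: the term is already in normal form.


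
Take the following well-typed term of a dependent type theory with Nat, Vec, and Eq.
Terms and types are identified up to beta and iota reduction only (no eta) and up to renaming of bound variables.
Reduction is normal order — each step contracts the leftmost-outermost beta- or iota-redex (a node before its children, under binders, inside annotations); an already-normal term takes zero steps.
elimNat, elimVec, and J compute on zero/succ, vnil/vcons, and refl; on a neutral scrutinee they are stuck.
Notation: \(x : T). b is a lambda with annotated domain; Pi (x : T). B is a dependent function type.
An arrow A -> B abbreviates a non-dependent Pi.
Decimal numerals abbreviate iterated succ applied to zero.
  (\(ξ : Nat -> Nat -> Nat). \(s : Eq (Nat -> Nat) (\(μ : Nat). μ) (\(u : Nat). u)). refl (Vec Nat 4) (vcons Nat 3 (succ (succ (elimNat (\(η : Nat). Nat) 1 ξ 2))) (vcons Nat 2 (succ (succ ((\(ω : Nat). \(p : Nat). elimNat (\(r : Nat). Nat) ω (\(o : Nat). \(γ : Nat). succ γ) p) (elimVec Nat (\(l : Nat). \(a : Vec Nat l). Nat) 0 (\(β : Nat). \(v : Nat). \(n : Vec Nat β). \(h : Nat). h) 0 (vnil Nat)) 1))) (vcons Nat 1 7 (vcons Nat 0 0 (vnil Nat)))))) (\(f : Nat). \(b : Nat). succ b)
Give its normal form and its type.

normal form:
  \(ξ : Eq (Nat -> Nat) (\(s : Nat). s) (\(μ : Nat). μ)). refl (Vec Nat 4) (vcons Nat 3 5 (vcons Nat 2 3 (vcons Nat 1 7 (vcons Nat 0 0 (vnil Nat)))))
the term's type:
  Eq (Nat -> Nat) (\(ξ : Nat). ξ) (\(s : Nat). s) -> Eq (Vec Nat 4) (vcons Nat 3 5 (vcons Nat 2 3 (vcons Nat 1 7 (vcons Nat 0 0 (vnil Nat))))) (vcons Nat 3 5 (vcons Nat 2 3 (vcons Nat 1 7 (vcons Nat 0 0 (vnil Nat)))))
observation: the term reaches its normal form after 15 normal-order steps.


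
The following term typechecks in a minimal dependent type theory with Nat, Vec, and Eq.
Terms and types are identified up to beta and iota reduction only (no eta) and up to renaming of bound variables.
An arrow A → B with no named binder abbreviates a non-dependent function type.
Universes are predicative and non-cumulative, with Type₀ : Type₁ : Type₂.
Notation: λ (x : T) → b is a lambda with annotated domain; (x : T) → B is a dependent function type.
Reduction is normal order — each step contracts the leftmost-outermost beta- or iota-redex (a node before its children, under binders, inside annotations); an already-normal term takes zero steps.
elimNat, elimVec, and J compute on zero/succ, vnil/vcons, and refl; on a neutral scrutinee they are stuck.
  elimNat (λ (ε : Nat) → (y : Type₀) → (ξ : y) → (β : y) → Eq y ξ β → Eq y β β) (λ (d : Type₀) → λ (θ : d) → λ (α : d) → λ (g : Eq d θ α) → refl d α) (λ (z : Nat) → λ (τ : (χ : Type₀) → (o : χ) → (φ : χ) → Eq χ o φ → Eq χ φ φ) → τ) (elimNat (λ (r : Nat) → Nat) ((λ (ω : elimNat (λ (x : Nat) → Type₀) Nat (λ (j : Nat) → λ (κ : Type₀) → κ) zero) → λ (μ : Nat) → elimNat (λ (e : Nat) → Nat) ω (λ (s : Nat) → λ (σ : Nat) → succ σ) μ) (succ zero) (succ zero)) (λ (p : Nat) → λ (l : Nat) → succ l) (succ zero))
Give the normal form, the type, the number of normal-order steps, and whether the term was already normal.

normal form:
  λ (ε : Type₀) → λ (y : ε) → λ (ξ : ε) → λ (β : Eq ε y ξ) → refl ε ξ
type:
  (ε : Type₀) → (y : ε) → (ξ : ε) → Eq ε y ξ → Eq ε ξ ξ
reduction steps (normal order): 20
already normal: no
first redex: an elimNat iota-redex


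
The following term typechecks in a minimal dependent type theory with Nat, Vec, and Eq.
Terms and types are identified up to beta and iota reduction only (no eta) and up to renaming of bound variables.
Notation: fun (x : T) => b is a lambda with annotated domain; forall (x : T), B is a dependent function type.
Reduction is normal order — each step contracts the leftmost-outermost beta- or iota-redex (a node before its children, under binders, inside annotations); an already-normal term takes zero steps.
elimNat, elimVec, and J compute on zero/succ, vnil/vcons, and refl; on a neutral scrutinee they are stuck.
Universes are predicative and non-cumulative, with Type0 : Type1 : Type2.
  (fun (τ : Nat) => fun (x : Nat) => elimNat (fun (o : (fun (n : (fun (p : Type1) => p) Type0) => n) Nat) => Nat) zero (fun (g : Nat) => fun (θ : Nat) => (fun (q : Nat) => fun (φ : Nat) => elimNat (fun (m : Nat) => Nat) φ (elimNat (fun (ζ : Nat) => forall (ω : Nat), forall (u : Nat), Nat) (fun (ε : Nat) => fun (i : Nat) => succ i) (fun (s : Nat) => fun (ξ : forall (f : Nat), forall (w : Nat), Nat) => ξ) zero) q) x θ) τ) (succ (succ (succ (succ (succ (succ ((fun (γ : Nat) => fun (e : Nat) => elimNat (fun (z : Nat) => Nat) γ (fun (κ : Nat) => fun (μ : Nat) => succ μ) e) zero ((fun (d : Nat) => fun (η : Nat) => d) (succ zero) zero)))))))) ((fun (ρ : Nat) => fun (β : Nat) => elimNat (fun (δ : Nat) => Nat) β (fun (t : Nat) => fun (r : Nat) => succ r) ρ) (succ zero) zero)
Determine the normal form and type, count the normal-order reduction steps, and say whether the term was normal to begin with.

reduced normal form:
  succ (succ (succ (succ (succ (succ (succ zero))))))
inferred type:
  Nat
reduction steps (normal order): 124
term was already normal: no
first contracted redex: a beta-redex


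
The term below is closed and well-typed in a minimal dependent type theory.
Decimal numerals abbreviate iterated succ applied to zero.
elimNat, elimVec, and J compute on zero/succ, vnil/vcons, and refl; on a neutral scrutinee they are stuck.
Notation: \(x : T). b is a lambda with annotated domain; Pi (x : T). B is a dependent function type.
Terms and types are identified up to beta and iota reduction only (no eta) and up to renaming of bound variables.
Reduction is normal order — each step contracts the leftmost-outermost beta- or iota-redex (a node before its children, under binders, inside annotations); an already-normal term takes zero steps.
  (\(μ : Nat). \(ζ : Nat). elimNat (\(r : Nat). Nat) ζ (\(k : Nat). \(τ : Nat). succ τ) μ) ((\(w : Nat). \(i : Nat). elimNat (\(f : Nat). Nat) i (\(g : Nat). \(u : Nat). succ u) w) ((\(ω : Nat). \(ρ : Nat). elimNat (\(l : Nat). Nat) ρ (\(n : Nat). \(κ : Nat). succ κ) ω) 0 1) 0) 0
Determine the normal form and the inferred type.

reduced normal form:
  1
type:
  Nat


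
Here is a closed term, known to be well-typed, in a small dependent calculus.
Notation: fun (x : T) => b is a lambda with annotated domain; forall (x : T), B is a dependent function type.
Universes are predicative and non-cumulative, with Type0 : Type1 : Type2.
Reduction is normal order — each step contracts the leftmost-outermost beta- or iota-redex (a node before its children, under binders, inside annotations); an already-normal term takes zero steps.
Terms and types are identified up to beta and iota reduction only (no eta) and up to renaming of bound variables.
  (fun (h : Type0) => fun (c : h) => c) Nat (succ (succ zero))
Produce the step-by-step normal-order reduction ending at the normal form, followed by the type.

normal-order reduction sequence:
  (fun (h : Type0) => fun (c : h) => c) Nat (succ (succ zero))
  ~> (fun (h : Nat) => h) (succ (succ zero))
  ~> succ (succ zero)
the term's type:
  Nat


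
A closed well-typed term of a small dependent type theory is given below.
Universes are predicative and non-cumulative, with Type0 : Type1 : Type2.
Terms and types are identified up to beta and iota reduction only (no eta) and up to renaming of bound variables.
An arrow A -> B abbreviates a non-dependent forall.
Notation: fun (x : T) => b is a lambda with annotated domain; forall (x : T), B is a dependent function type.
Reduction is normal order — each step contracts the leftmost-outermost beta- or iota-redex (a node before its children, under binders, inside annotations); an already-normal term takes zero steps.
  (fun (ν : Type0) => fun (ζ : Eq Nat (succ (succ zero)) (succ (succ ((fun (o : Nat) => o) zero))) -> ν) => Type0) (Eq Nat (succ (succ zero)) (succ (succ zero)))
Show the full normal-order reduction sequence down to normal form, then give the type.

normal-order reduction:
  (fun (ν : Type0) => fun (ζ : Eq Nat (succ (succ zero)) (succ (succ ((fun (o : Nat) => o) zero))) -> ν) => Type0) (Eq Nat (succ (succ zero)) (succ (succ zero)))
  ~> fun (ν : Eq Nat (succ (succ zero)) (succ (succ ((fun (ζ : Nat) => ζ) zero))) -> Eq Nat (succ (succ zero)) (succ (succ zero))) => Type0
  ~> fun (ν : Eq Nat (succ (succ zero)) (succ (succ zero)) -> Eq Nat (succ (succ zero)) (succ (succ zero))) => Type0
type:
  (Eq Nat (succ (succ zero)) (succ (succ zero)) -> Eq Nat (succ (succ zero)) (succ (succ zero))) -> Type1


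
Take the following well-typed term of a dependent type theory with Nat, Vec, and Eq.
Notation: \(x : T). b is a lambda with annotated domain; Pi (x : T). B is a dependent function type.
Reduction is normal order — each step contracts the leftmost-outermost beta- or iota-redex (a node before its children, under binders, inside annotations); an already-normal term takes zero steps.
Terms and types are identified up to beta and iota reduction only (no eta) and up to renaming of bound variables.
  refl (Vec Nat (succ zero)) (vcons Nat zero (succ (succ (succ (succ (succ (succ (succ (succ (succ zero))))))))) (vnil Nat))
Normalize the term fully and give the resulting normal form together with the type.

normal form:
  refl (Vec Nat (succ zero)) (vcons Nat zero (succ (succ (succ (succ (succ (succ (succ (succ (succ zero))))))))) (vnil Nat))
the term's type:
  Eq (Vec Nat (succ zero)) (vcons Nat zero (succ (succ (succ (succ (succ (succ (succ (succ (succ zero))))))))) (vnil Nat)) (vcons Nat zero (succ (succ (succ (succ (succ (succ (succ (succ (succ zero))))))))) (vnil Nat))


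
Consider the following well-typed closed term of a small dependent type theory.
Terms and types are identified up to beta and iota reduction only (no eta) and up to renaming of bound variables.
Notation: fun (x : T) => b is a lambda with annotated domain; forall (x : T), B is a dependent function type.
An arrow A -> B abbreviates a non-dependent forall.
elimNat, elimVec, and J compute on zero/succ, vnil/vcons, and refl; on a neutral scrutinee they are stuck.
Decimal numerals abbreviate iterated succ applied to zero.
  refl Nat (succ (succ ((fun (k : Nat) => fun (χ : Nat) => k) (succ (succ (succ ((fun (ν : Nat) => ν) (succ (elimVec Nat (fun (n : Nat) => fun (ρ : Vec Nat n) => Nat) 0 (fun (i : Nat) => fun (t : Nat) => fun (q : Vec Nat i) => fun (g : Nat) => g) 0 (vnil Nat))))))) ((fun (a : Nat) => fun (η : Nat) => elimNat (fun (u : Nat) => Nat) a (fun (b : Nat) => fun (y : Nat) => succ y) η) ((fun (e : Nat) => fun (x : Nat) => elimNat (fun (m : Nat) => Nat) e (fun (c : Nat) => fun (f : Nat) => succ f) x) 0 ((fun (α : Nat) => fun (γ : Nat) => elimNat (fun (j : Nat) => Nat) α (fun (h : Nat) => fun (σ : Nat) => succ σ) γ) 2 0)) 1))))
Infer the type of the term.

inferred type:
  Eq Nat 6 6


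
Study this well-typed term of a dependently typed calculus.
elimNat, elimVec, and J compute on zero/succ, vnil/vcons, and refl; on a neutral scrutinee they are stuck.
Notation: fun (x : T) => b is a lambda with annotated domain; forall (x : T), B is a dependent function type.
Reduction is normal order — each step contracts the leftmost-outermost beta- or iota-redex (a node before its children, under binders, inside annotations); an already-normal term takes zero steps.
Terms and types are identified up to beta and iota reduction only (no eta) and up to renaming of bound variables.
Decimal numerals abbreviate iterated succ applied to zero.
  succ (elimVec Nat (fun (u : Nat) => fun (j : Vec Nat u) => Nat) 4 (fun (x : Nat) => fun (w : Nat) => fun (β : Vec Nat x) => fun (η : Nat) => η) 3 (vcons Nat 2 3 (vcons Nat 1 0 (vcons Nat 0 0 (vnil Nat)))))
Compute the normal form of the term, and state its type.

reduced normal form:
  5
type:
  Nat
observation: 16 normal-order steps normalize the term, beginning with an elimVec iota-redex.


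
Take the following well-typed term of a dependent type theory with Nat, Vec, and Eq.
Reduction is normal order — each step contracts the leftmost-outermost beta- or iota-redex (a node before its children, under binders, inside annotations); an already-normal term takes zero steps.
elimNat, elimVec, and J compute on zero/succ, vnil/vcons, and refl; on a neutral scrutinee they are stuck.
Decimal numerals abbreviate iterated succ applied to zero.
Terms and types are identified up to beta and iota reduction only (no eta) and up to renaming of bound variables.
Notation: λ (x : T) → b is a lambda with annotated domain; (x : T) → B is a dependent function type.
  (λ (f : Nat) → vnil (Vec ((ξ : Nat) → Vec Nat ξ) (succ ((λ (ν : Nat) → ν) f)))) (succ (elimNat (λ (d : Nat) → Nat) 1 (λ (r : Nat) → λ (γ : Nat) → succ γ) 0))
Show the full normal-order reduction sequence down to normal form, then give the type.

normal-order reduction:
  (λ (f : Nat) → vnil (Vec ((ξ : Nat) → Vec Nat ξ) (succ ((λ (ν : Nat) → ν) f)))) (succ (elimNat (λ (d : Nat) → Nat) 1 (λ (r : Nat) → λ (γ : Nat) → succ γ) 0))
  ~> vnil (Vec ((f : Nat) → Vec Nat f) (succ ((λ (ξ : Nat) → ξ) (succ (elimNat (λ (ν : Nat) → Nat) 1 (λ (d : Nat) → λ (r : Nat) → succ r) 0)))))
  ~> vnil (Vec ((f : Nat) → Vec Nat f) (succ (succ (elimNat (λ (ξ : Nat) → Nat) 1 (λ (ν : Nat) → λ (d : Nat) → succ d) 0))))
  ~> vnil (Vec ((f : Nat) → Vec Nat f) 3)
inferred type:
  Vec (Vec ((f : Nat) → Vec Nat f) 3) 0


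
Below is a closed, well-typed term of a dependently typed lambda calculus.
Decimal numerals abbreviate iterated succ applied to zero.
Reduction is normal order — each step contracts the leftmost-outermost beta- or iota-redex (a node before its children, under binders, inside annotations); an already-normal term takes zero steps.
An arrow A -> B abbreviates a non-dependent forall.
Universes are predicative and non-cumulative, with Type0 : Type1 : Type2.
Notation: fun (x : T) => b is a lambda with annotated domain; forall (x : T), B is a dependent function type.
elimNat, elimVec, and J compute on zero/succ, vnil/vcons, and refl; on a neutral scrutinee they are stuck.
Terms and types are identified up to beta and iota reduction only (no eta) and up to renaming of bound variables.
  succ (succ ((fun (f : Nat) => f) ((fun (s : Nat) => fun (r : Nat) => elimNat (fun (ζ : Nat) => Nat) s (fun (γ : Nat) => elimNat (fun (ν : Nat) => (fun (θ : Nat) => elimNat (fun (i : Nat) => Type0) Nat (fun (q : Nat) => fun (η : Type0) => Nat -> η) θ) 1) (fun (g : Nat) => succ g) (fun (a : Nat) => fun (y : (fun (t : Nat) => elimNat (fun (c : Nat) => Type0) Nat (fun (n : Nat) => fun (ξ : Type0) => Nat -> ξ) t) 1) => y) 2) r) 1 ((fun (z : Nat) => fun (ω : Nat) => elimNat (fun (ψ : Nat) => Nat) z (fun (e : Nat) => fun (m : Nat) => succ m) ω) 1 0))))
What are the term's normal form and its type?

resulting normal form:
  4
the term's type:
  Nat


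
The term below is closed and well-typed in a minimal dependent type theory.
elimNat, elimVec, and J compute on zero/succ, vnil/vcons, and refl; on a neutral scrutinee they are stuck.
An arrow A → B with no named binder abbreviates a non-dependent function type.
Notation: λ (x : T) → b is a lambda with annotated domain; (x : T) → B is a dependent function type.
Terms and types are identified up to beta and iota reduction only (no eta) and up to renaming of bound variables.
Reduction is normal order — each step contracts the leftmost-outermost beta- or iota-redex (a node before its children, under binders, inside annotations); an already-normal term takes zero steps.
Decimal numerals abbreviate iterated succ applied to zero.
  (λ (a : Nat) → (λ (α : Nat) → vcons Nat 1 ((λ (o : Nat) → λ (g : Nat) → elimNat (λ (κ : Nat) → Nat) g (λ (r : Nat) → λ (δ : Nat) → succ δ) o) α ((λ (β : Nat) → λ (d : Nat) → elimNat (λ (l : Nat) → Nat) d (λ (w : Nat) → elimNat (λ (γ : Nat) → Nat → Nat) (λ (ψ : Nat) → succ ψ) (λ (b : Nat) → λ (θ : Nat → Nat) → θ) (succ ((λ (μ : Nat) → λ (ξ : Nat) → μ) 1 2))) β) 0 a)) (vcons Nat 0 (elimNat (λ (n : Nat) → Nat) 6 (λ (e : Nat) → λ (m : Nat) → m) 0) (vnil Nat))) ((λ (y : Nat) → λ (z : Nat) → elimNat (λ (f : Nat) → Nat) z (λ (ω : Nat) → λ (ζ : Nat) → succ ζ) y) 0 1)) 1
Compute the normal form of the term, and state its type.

resulting normal form:
  vcons Nat 1 2 (vcons Nat 0 6 (vnil Nat))
type:
  Vec Nat 2
observation: 15 normal-order steps separate the term from its normal form.


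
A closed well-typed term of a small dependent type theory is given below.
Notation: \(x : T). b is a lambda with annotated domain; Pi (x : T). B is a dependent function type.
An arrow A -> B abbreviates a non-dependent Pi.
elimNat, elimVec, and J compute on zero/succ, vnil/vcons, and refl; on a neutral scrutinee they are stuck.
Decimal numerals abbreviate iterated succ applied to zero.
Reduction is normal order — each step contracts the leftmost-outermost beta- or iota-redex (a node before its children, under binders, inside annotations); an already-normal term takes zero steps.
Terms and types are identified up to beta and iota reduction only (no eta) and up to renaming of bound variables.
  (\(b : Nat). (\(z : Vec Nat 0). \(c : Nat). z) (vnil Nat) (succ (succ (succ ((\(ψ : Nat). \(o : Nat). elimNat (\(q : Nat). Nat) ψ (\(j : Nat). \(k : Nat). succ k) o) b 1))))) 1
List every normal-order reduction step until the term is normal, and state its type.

reduction (normal order):
  (\(b : Nat). (\(z : Vec Nat 0). \(c : Nat). z) (vnil Nat) (succ (succ (succ ((\(ψ : Nat). \(o : Nat). elimNat (\(q : Nat). Nat) ψ (\(j : Nat). \(k : Nat). succ k) o) b 1))))) 1
  ~> (\(b : Vec Nat 0). \(z : Nat). b) (vnil Nat) (succ (succ (succ ((\(c : Nat). \(ψ : Nat). elimNat (\(o : Nat). Nat) c (\(q : Nat). \(j : Nat). succ j) ψ) 1 1))))
  ~> (\(b : Nat). vnil Nat) (succ (succ (succ ((\(z : Nat). \(c : Nat). elimNat (\(ψ : Nat). Nat) z (\(o : Nat). \(q : Nat). succ q) c) 1 1))))
  ~> vnil Nat
inferred type:
  Vec Nat 0


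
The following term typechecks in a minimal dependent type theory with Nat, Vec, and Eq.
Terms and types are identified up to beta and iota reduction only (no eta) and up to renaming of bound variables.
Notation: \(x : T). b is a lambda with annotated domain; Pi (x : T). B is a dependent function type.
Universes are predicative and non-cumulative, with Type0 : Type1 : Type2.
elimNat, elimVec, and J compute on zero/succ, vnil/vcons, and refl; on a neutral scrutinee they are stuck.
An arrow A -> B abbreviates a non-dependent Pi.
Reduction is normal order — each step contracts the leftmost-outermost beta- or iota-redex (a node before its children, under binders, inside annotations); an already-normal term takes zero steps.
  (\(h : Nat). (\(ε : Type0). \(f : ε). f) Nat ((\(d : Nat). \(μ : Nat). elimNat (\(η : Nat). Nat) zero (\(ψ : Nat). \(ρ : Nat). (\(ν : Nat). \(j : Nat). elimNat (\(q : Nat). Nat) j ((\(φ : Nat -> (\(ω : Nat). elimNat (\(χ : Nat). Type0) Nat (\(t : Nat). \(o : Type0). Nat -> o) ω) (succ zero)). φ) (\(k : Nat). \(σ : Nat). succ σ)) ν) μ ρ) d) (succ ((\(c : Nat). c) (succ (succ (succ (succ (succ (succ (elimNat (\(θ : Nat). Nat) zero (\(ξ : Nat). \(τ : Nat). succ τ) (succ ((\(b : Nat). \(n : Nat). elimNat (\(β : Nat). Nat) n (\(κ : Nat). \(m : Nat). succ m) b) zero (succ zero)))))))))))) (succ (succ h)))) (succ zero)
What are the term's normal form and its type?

resulting normal form:
  succ (succ (succ (succ (succ (succ (succ (succ (succ (succ (succ (succ (succ (succ (succ (succ (succ (succ (succ (succ (succ (succ (succ (succ (succ (succ (succ zero))))))))))))))))))))))))))
type:
  Nat
observation: contracting a beta-redex first, the term normalizes in 74 steps.


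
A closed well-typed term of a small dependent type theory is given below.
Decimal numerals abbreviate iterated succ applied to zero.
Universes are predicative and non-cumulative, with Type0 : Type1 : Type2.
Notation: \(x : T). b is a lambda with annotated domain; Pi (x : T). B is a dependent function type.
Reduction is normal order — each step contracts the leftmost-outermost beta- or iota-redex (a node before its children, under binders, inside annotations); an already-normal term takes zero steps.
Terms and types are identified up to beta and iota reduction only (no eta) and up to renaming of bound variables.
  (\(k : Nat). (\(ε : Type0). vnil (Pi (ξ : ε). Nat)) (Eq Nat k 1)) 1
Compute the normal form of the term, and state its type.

normal form:
  vnil (Pi (k : Eq Nat 1 1). Nat)
inferred type:
  Vec (Pi (k : Eq Nat 1 1). Nat) 0
observation: contracting a beta-redex first, the term normalizes in 2 steps.


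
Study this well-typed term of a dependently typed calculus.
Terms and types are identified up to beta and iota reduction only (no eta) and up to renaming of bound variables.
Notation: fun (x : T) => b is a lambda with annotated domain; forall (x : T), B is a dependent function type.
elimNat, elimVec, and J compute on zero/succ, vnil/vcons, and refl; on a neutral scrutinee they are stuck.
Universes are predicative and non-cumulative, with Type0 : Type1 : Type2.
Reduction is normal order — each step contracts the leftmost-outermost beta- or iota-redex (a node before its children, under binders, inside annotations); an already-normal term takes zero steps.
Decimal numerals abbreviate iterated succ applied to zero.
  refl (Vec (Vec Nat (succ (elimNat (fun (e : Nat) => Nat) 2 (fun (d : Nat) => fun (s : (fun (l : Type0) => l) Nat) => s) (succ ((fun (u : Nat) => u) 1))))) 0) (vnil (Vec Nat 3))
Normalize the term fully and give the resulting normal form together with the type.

normal form:
  refl (Vec (Vec Nat 3) 0) (vnil (Vec Nat 3))
inferred type:
  Eq (Vec (Vec Nat 3) 0) (vnil (Vec Nat 3)) (vnil (Vec Nat 3))
observation: 9 normal-order steps normalize the term, beginning with an elimNat iota-redex.


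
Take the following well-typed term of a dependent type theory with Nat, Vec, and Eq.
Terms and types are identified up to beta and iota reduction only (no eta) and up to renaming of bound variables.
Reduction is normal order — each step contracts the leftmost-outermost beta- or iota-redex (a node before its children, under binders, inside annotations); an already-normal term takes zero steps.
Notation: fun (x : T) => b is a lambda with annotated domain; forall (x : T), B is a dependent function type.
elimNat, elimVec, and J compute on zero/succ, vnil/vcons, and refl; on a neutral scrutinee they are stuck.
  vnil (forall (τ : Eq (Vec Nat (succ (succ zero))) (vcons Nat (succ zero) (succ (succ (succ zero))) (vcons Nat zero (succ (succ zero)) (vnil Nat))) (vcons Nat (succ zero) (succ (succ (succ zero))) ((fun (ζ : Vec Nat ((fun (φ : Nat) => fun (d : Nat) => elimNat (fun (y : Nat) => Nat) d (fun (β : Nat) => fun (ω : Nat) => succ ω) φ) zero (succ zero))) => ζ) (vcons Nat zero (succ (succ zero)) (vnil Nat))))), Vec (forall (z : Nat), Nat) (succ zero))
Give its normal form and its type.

resulting normal form:
  vnil (forall (τ : Eq (Vec Nat (succ (succ zero))) (vcons Nat (succ zero) (succ (succ (succ zero))) (vcons Nat zero (succ (succ zero)) (vnil Nat))) (vcons Nat (succ zero) (succ (succ (succ zero))) (vcons Nat zero (succ (succ zero)) (vnil Nat)))), Vec (forall (ζ : Nat), Nat) (succ zero))
the term's type:
  Vec (forall (τ : Eq (Vec Nat (succ (succ zero))) (vcons Nat (succ zero) (succ (succ (succ zero))) (vcons Nat zero (succ (succ zero)) (vnil Nat))) (vcons Nat (succ zero) (succ (succ (succ zero))) (vcons Nat zero (succ (succ zero)) (vnil Nat)))), Vec (forall (ζ : Nat), Nat) (succ zero)) zero


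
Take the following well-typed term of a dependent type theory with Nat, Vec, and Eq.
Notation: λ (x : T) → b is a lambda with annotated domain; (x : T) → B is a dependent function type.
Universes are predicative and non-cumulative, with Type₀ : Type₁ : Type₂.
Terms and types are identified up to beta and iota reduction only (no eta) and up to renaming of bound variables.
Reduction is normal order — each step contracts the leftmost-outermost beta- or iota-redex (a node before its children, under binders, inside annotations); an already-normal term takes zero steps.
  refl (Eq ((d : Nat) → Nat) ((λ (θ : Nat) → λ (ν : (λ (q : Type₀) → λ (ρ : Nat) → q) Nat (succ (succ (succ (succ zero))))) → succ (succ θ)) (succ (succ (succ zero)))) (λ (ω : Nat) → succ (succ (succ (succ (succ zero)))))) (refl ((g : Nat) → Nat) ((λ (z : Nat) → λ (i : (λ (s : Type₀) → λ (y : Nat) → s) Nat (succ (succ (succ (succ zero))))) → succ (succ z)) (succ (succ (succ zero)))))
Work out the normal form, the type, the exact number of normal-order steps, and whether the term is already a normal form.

reduced normal form:
  refl (Eq ((d : Nat) → Nat) (λ (θ : Nat) → succ (succ (succ (succ (succ zero))))) (λ (ν : Nat) → succ (succ (succ (succ (succ zero)))))) (refl ((q : Nat) → Nat) (λ (ρ : Nat) → succ (succ (succ (succ (succ zero))))))
type:
  Eq (Eq ((d : Nat) → Nat) (λ (θ : Nat) → succ (succ (succ (succ (succ zero))))) (λ (ν : Nat) → succ (succ (succ (succ (succ zero)))))) (refl ((q : Nat) → Nat) (λ (ρ : Nat) → succ (succ (succ (succ (succ zero)))))) (refl ((ω : Nat) → Nat) (λ (g : Nat) → succ (succ (succ (succ (succ zero))))))
steps to reach normal form (normal order): 6
already normal: no
first redex: a beta-redex


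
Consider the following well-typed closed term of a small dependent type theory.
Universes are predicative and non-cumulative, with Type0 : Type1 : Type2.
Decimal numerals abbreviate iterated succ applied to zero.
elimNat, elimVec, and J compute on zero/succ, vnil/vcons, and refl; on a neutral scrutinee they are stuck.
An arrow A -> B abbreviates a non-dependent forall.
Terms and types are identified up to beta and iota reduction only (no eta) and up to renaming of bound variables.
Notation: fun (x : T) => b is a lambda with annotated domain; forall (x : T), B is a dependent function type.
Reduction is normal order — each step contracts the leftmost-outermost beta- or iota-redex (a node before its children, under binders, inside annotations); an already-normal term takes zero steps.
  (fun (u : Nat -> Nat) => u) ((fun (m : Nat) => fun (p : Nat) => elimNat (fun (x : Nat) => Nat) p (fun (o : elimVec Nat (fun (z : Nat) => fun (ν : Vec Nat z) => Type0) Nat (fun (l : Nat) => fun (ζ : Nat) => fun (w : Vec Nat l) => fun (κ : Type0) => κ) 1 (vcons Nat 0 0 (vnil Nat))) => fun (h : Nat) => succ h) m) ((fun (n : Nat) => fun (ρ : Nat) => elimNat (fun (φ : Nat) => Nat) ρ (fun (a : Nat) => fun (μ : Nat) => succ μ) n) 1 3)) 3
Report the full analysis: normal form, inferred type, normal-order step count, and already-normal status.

resulting normal form:
  7
inferred type:
  Nat
steps to reach normal form (normal order): 28
term was already normal: no
first redex: a beta-redex


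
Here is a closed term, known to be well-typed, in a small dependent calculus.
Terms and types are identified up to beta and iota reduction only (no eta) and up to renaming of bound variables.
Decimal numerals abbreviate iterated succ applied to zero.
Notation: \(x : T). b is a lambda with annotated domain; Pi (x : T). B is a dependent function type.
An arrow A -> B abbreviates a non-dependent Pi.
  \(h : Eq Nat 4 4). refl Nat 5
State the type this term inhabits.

type:
  Eq Nat 4 4 -> Eq Nat 5 5


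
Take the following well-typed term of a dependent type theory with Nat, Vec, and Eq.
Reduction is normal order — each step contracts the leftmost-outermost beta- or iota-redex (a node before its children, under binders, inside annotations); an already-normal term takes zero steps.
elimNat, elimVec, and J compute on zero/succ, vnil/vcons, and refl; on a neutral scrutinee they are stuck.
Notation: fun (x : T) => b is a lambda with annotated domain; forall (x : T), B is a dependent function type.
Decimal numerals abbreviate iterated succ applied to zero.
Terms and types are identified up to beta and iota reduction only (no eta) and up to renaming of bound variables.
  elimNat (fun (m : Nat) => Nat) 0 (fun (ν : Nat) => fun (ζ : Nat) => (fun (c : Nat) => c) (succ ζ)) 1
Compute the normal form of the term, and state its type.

resulting normal form:
  1
inferred type:
  Nat
observation: reduction starts at an elimNat iota-redex, and 5 normal-order steps reach the normal form.


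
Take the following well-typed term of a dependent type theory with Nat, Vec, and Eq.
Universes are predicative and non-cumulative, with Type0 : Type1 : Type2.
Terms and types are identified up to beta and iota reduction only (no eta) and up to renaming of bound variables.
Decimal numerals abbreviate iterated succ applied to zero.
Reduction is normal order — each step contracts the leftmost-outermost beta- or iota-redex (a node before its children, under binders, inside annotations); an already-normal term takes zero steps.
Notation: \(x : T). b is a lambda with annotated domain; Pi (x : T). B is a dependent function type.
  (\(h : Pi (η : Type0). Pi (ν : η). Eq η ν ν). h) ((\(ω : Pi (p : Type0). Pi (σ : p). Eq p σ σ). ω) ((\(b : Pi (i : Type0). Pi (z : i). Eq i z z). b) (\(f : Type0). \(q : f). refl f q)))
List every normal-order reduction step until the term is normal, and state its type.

normal-order reduction:
  (\(h : Pi (η : Type0). Pi (ν : η). Eq η ν ν). h) ((\(ω : Pi (p : Type0). Pi (σ : p). Eq p σ σ). ω) ((\(b : Pi (i : Type0). Pi (z : i). Eq i z z). b) (\(f : Type0). \(q : f). refl f q)))
  ~> (\(h : Pi (η : Type0). Pi (ν : η). Eq η ν ν). h) ((\(ω : Pi (p : Type0). Pi (σ : p). Eq p σ σ). ω) (\(b : Type0). \(i : b). refl b i))
  ~> (\(h : Pi (η : Type0). Pi (ν : η). Eq η ν ν). h) (\(ω : Type0). \(p : ω). refl ω p)
  ~> \(h : Type0). \(η : h). refl h η
the term's type:
  Pi (h : Type0). Pi (η : h). Eq h η η


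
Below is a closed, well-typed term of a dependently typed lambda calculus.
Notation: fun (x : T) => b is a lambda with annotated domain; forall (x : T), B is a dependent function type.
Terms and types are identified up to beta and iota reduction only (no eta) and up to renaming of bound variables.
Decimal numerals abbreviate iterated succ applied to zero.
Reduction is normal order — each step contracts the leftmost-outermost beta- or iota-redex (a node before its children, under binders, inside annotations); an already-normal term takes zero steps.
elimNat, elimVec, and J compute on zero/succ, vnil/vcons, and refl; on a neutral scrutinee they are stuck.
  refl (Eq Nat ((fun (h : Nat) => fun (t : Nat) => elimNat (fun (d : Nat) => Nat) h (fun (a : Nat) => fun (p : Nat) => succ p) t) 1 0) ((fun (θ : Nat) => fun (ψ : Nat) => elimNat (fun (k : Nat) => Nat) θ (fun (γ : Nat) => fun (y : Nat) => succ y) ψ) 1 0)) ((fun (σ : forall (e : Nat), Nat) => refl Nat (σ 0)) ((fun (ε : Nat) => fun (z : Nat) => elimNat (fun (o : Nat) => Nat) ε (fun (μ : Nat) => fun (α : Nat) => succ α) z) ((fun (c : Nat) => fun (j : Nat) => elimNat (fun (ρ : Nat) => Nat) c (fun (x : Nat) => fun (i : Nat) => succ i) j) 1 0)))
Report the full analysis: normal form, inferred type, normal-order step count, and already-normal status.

resulting normal form:
  refl (Eq Nat 1 1) (refl Nat 1)
type:
  Eq (Eq Nat 1 1) (refl Nat 1) (refl Nat 1)
reduction steps (normal order): 13
term was already normal: no
first redex: a beta-redex


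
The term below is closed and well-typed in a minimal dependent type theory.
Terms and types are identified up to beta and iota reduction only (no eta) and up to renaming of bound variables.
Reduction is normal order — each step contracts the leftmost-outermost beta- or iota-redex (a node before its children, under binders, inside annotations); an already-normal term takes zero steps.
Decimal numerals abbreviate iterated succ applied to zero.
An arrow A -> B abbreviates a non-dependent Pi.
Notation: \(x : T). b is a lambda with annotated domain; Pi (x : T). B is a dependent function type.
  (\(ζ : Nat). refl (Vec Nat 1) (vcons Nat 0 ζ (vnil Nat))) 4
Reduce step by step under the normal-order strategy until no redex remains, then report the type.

normal-order reduction:
  (\(ζ : Nat). refl (Vec Nat 1) (vcons Nat 0 ζ (vnil Nat))) 4
  ~> refl (Vec Nat 1) (vcons Nat 0 4 (vnil Nat))
inferred type:
  Eq (Vec Nat 1) (vcons Nat 0 4 (vnil Nat)) (vcons Nat 0 4 (vnil Nat))


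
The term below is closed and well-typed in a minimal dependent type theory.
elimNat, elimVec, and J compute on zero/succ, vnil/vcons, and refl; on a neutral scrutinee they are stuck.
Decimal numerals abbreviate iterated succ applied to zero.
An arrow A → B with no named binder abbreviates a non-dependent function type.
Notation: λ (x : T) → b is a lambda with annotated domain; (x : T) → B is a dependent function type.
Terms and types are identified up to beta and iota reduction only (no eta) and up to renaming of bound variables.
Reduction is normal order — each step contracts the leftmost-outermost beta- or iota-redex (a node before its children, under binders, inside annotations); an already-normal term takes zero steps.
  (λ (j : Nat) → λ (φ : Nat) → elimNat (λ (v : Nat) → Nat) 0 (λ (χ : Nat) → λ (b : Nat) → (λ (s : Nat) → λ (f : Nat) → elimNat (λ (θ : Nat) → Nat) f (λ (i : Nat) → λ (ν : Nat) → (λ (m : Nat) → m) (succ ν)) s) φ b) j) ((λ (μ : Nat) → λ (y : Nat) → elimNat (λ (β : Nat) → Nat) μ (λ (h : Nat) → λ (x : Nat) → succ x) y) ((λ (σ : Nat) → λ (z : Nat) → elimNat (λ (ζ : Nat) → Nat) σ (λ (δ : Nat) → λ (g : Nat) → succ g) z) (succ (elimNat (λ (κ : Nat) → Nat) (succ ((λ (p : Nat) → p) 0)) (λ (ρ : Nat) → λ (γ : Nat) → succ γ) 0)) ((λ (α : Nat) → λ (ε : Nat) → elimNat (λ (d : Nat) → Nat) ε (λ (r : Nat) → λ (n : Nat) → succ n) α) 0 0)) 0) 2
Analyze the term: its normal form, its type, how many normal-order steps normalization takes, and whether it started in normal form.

resulting normal form:
  4
the term's type:
  Nat
reduction steps (normal order): 31
already normal: no
first contracted redex: a beta-redex


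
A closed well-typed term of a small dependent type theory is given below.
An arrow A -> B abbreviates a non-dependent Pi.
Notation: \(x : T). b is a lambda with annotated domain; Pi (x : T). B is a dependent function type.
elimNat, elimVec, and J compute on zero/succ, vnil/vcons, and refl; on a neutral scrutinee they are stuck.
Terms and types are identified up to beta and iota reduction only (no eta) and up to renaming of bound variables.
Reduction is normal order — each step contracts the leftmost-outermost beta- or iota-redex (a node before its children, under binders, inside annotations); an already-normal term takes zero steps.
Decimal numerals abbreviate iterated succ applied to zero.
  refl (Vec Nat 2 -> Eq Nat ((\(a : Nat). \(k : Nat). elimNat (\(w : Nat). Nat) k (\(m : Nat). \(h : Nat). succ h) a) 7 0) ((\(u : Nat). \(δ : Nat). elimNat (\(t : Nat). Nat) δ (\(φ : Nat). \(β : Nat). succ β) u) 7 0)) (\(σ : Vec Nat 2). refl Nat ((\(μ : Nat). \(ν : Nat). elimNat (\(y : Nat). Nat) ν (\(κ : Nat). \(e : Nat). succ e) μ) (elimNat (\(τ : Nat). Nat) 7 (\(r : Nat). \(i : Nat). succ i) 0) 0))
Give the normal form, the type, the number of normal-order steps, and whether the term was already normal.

reduced normal form:
  refl (Vec Nat 2 -> Eq Nat 7 7) (\(a : Vec Nat 2). refl Nat 7)
inferred type:
  Eq (Vec Nat 2 -> Eq Nat 7 7) (\(a : Vec Nat 2). refl Nat 7) (\(k : Vec Nat 2). refl Nat 7)
reduction steps (normal order): 73
started in normal form: no
first contracted redex: a beta-redex


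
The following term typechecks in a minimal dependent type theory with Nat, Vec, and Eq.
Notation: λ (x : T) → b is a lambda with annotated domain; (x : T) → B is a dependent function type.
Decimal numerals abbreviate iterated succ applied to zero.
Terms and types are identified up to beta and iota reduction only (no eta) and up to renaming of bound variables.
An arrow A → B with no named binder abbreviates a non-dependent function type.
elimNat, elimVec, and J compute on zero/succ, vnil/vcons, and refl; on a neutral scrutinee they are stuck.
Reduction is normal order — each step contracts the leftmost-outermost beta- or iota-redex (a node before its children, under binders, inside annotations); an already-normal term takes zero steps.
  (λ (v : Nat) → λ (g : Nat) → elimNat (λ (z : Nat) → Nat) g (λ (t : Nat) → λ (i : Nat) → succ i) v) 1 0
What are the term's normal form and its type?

resulting normal form:
  1
inferred type:
  Nat
observation: reduction starts at a beta-redex, and 6 normal-order steps reach the normal form.


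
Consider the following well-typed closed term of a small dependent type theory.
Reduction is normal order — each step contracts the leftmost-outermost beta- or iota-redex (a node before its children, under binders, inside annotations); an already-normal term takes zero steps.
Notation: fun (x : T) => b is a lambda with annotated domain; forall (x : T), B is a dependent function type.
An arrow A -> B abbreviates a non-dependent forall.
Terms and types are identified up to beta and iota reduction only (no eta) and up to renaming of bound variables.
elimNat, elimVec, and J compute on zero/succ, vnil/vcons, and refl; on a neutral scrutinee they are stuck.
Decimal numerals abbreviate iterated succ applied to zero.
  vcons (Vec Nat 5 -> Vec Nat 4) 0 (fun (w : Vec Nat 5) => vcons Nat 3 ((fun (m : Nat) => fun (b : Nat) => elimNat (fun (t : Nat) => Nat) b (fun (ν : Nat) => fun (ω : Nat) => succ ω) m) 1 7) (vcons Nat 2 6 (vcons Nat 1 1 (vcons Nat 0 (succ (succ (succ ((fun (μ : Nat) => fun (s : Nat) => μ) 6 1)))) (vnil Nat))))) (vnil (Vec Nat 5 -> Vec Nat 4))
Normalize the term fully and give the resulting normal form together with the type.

reduced normal form:
  vcons (Vec Nat 5 -> Vec Nat 4) 0 (fun (w : Vec Nat 5) => vcons Nat 3 8 (vcons Nat 2 6 (vcons Nat 1 1 (vcons Nat 0 9 (vnil Nat))))) (vnil (Vec Nat 5 -> Vec Nat 4))
type:
  Vec (Vec Nat 5 -> Vec Nat 4) 1
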